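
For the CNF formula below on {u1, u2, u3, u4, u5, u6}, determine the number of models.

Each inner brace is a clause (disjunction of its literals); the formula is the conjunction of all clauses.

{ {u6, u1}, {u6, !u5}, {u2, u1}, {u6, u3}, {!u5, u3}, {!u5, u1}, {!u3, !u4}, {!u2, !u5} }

There are 2^6 = 64 truth assignments over (u1, u2, u3, u4, u5, u6).
Split on u1. With u1 = true, the clauses containing u1 are satisfied and !u1 drops from the rest; 9 of the 2^5 = 32 assignments to the other variables satisfy what remains.
With u1 = false, by the same count on the reduced clause set, 3 assignments work.
Total: 9 + 3 = 12.

12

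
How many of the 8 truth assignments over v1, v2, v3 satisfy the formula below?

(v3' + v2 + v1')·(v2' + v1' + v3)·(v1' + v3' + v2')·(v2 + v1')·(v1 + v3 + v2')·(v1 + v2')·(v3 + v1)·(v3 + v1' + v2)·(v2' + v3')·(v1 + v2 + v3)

There are 2^3 = 8 truth assignments over (v1, v2, v3).
Check each against the 10 clauses (columns in the order v1, v2, v3):
  F F F  ✗ fails (v3 + v1)
  F F T  ✓ satisfies all
  F T F  ✗ fails (v1 + v3 + v2')
  F T T  ✗ fails (v1 + v2')
  T F F  ✗ fails (v2 + v1')
  T F T  ✗ fails (v3' + v2 + v1')
  T T F  ✗ fails (v2' + v1' + v3)
  T T T  ✗ fails (v1' + v3' + v2')
1 of the 8 rows is a model.

1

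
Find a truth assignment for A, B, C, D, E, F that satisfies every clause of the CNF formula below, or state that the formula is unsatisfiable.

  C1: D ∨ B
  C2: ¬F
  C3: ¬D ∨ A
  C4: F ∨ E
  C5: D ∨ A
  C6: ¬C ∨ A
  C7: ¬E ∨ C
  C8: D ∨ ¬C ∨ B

The clause (¬F) is unit, so F = False.
The clause (E) is unit, so E = True.
The clause (C) is unit, so C = True.
The clause (A) is unit, so A = True.
Try D = False.
The clause (B) is unit, so B = True.
This assignment satisfies each clause.

A ↦ True,  B ↦ True,  C ↦ True,  D ↦ False,  E ↦ True,  F ↦ False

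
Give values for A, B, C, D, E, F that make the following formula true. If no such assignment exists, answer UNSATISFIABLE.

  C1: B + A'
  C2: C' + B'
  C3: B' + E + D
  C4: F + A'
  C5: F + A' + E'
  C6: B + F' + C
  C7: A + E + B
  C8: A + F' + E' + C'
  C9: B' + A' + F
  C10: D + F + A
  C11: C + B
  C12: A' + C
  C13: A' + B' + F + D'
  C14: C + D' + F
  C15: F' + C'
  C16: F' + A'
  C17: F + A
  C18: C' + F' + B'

Try B = 1.
From the singleton clause (C'), C = 0.
From the singleton clause (A'), A = 0.
From the singleton clause (F), F = 1.
Try E = 1.
No clause remains; D is free.

A: 0; B: 1; C: 0; D: 0; E: 1; F: 1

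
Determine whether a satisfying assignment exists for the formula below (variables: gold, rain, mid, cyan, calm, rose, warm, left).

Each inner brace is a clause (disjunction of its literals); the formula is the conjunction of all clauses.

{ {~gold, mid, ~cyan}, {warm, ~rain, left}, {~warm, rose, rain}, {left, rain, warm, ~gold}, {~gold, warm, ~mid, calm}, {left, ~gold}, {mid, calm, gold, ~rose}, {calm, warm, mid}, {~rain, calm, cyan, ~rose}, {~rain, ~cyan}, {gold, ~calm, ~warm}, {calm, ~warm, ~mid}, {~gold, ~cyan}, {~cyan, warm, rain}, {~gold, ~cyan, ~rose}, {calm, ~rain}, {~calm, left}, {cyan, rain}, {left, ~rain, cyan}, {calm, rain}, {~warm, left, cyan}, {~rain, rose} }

Try left = 1.
Try rain = 1.
Unit clause (~cyan) forces cyan = 0.
Unit clause (calm) forces calm = 1.
Unit clause (rose) forces rose = 1.
Try gold = 1.
No clause remains; mid, warm are free.
A satisfying assignment: gold ↦ 1,  rain ↦ 1,  mid ↦ 0,  cyan ↦ 0,  calm ↦ 1,  rose ↦ 1,  warm ↦ 0,  left ↦ 1.

Satisfiable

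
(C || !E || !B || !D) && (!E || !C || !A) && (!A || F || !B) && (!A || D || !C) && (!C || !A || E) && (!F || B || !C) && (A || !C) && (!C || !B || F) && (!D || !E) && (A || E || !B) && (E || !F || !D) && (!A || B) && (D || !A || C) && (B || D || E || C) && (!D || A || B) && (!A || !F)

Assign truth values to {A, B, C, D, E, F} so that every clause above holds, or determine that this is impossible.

Branch on A: set A = false.
From the singleton clause (!C), C = false.
Branch on D: set D = false.
Branch on E: set E = true.
Every clause is now satisfied; B, F are unconstrained.

A: false,  B: true,  C: false,  D: false,  E: true,  F: true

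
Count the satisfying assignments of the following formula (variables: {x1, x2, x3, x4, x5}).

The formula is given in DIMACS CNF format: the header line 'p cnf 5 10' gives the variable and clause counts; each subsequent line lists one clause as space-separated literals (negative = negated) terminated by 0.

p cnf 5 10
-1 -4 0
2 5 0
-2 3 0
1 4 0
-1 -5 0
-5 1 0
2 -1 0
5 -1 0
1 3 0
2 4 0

1

There are 2^5 = 32 truth assignments over (x1, x2, x3, x4, x5).
Split on x2. With x2 = True, the clauses containing x2 are satisfied and ¬x2 drops from the rest; 1 of the 2^4 = 16 assignments to the other variables satisfy what remains.
With x2 = False, by the same count on the reduced clause set, 0 assignments work.
(One model: x1=F, x2=T, x3=T, x4=T, x5=F.)
Total: 1 + 0 = 1.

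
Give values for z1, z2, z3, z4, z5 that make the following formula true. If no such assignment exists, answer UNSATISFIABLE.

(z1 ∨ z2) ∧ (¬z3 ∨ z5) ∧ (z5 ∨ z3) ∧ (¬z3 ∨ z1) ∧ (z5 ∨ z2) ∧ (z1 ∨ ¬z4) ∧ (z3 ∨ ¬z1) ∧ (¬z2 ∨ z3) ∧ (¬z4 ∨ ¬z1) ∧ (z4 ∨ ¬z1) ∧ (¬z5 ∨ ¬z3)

Case z1 = True:
Unit clause (z3) forces z3 = True.
Unit clause (z5) forces z5 = True.
That conflicts with the unit clause (¬z5).
That branch fails; take z1 = False instead.
Unit clause (z2) forces z2 = True.
Unit clause (¬z3) forces z3 = False.
That conflicts with the unit clause (z3).
Both values of z1 lead to a conflict.

UNSATISFIABLE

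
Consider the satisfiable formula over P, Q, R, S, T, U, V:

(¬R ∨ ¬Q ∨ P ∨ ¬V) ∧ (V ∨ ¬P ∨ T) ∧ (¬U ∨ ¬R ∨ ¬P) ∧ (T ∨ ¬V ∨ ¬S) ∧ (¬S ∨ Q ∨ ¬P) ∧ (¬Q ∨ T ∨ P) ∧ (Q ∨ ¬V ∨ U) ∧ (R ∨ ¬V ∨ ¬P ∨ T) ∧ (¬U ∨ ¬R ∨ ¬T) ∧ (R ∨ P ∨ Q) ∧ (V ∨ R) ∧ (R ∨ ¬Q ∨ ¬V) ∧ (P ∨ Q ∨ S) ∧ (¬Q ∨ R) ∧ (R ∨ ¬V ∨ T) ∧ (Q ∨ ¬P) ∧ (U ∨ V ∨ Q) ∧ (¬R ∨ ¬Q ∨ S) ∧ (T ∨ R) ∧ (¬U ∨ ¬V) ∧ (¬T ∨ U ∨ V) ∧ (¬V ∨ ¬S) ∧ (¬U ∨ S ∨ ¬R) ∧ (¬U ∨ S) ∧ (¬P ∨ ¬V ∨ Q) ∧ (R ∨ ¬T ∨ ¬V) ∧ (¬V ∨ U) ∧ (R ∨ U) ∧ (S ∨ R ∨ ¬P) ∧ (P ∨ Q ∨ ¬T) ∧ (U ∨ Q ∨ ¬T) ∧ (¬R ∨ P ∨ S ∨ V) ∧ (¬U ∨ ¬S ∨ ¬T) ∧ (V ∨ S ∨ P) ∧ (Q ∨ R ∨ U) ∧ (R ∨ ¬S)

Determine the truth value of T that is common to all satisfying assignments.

False

Suppose T = True.
Branch on U: set U = False.
From the singleton clause (V), V = True.
But (¬V) is also a unit clause — contradiction.
Backtrack on U: now try U = True.
From the singleton clause (¬R), R = False.
From the singleton clause (V), V = True.
But (¬V) is also a unit clause — contradiction.
Both values of U lead to a conflict.
So every satisfying assignment has T = False.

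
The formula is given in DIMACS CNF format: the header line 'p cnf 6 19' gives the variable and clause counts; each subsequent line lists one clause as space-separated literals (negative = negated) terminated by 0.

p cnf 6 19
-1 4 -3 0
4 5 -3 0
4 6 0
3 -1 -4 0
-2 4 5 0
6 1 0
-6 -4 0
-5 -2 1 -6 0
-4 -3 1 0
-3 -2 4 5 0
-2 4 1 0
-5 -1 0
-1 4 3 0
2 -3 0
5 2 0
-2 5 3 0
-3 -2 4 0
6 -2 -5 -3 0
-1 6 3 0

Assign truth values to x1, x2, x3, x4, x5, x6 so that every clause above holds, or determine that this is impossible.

Try x4 = True.
The clause (¬x6) is unit, so x6 = False.
The clause (x1) is unit, so x1 = True.
The clause (x3) is unit, so x3 = True.
The clause (¬x5) is unit, so x5 = False.
The clause (x2) is unit, so x2 = True.
Every clause now holds.

x1 ↦ True; x2 ↦ True; x3 ↦ True; x4 ↦ True; x5 ↦ False; x6 ↦ False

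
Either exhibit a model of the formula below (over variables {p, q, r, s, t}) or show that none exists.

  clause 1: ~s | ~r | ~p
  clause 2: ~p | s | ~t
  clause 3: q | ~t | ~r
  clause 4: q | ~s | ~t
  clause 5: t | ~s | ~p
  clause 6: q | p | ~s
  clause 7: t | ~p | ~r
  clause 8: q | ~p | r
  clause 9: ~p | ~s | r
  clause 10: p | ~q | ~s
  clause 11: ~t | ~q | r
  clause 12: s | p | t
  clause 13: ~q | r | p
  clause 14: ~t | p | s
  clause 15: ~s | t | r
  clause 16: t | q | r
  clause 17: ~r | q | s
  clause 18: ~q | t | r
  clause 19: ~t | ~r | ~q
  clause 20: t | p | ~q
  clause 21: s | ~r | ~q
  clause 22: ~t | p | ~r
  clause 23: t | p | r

UNSATISFIABLE

Case s = 0:
Case p = 0:
The clause (t) is unit, so t = 1.
But (~t) is also a unit clause — contradiction.
Undo p and try p = 1.
The clause (~t) is unit, so t = 0.
The clause (~r) is unit, so r = 0.
The clause (q) is unit, so q = 1.
But (~q) is also a unit clause — contradiction.
Either choice for p ends in contradiction.
Undo s and try s = 1.
Case r = 0:
The clause (~p) is unit, so p = 0.
The clause (q) is unit, so q = 1.
But (~q) is also a unit clause — contradiction.
Undo r and try r = 1.
The clause (~p) is unit, so p = 0.
The clause (q) is unit, so q = 1.
But (~q) is also a unit clause — contradiction.
Either choice for r ends in contradiction.
Either choice for s ends in contradiction.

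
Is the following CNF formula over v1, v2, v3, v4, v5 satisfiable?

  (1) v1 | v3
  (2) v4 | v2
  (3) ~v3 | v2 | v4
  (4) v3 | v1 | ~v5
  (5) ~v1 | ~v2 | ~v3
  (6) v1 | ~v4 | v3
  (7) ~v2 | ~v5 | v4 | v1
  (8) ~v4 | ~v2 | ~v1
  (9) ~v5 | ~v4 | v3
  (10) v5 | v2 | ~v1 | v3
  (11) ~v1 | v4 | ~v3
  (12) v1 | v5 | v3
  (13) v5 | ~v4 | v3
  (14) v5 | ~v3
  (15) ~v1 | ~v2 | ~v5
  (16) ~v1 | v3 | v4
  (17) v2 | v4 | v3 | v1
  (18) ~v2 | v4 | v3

Branch on v1: set v1 = 0.
The clause (v3) is unit, so v3 = 1.
The clause (v5) is unit, so v5 = 1.
Branch on v4: set v4 = 1.
All clauses hold; v2 can take either value.
A satisfying assignment: v1 ↦ 0, v2 ↦ 1, v3 ↦ 1, v4 ↦ 1, v5 ↦ 1.

Yes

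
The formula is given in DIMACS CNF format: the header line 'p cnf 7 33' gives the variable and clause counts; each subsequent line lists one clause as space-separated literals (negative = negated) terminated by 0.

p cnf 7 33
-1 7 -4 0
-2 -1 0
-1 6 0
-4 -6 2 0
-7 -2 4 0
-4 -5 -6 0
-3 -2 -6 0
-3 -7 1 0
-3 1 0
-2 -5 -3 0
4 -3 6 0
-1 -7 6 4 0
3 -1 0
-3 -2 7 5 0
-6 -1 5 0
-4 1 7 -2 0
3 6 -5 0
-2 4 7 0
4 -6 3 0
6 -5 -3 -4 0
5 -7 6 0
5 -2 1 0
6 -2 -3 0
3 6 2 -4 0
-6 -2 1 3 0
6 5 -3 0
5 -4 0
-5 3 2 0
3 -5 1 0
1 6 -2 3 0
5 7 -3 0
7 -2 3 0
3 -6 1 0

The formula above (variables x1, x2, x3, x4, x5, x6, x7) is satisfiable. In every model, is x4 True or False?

False

Suppose x4 = True.
The clause (x5) is unit, so x5 = True.
The clause (¬x6) is unit, so x6 = False.
The clause (¬x1) is unit, so x1 = False.
The clause (¬x3) is unit, so x3 = False.
Now (x3) is unsatisfied and unit — conflict.
So every satisfying assignment has x4 = False.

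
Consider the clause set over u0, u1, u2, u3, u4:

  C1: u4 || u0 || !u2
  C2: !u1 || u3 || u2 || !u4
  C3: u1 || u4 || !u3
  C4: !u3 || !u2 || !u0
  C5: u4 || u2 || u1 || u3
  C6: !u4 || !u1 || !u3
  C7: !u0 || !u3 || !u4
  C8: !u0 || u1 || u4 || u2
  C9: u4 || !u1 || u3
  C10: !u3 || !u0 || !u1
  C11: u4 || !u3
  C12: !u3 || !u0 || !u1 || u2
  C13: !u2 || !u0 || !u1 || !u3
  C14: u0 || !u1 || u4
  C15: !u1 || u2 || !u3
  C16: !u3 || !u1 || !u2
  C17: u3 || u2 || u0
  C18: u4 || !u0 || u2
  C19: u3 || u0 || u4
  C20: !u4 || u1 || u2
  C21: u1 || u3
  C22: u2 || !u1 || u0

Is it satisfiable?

Case u4 = true:
Case u1 = true:
(!u3) alone gives u3 = false.
(u2) alone gives u2 = true.
No clause remains; u0 is free.
A satisfying assignment: u0=true,  u1=true,  u2=true,  u3=false,  u4=true.

Yes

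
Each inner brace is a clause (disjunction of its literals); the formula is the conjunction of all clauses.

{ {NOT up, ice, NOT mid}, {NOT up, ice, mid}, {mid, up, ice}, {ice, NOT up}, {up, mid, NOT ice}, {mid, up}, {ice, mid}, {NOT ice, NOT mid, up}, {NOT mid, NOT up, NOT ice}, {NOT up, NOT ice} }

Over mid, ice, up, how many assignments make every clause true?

There are 2^3 = 8 truth assignments over (mid, ice, up).
Check each against the 10 clauses (columns in the order mid, ice, up):
  F F F  ✗ fails (mid OR up OR ice)
  F F T  ✗ fails (NOT up OR ice OR mid)
  F T F  ✗ fails (up OR mid OR NOT ice)
  F T T  ✗ fails (NOT up OR NOT ice)
  T F F  ✓ satisfies all
  T F T  ✗ fails (NOT up OR ice OR NOT mid)
  T T F  ✗ fails (NOT ice OR NOT mid OR up)
  T T T  ✗ fails (NOT mid OR NOT up OR NOT ice)
1 of the 8 rows is a model.

1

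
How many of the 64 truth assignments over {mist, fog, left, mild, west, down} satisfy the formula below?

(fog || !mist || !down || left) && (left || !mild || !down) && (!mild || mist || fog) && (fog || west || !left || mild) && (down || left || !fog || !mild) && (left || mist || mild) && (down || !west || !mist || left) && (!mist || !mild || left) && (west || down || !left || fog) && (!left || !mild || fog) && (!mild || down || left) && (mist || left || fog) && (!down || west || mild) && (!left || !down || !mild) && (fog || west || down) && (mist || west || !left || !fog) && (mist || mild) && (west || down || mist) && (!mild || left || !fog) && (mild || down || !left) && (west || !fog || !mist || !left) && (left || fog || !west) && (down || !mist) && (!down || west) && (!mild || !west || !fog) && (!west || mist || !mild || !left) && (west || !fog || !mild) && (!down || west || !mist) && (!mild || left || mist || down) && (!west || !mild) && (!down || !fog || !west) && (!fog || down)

There are 2^6 = 64 truth assignments over (mist, fog, left, mild, west, down).
Split on fog. With fog = true, the clauses containing fog are satisfied and !fog drops from the rest; 0 of the 2^5 = 32 assignments to the other variables satisfy what remains.
With fog = false, by the same count on the reduced clause set, 1 assignment works.
(One model: mist=T, fog=F, left=T, mild=F, west=T, down=T.)
Total: 0 + 1 = 1.

1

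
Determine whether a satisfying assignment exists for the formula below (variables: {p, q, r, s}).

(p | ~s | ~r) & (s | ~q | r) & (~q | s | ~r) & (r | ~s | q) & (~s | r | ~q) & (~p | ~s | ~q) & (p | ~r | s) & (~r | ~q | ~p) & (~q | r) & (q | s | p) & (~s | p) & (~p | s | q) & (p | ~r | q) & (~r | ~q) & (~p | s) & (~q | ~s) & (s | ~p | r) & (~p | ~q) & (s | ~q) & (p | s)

Yes, satisfiable

Try q = 0.
Try r = 1.
The clause (p) is unit, so p = 1.
The clause (s) is unit, so s = 1.
All clauses are satisfied.
A satisfying assignment: p=1, q=0, r=1, s=1.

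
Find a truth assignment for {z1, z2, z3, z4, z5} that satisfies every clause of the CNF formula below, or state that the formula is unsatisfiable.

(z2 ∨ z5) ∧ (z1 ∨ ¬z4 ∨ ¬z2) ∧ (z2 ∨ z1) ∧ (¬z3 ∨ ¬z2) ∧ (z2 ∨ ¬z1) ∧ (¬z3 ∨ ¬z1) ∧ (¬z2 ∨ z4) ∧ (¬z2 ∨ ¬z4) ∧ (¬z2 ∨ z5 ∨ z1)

Branch on z2: set z2 = True.
The clause (¬z3) is unit, so z3 = False.
The clause (z4) is unit, so z4 = True.
Now (¬z4) is unsatisfied and unit — conflict.
Undo z2 and try z2 = False.
The clause (z5) is unit, so z5 = True.
The clause (z1) is unit, so z1 = True.
Now (¬z1) is unsatisfied and unit — conflict.
Neither z2 = True nor z2 = False works.

UNSATISFIABLE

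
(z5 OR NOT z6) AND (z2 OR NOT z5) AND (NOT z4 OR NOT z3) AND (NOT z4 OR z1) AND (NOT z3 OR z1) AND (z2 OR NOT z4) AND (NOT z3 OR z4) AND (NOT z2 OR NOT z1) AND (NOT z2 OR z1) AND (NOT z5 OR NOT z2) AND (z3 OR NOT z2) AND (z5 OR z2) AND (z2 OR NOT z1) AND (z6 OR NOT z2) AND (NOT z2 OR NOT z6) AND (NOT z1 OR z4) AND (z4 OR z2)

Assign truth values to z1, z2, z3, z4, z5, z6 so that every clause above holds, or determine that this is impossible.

UNSATISFIABLE

Case z5 = true:
(z2) alone gives z2 = true.
That conflicts with the unit clause (NOT z2).
That branch fails; take z5 = false instead.
(NOT z6) alone gives z6 = false.
(z2) alone gives z2 = true.
That conflicts with the unit clause (NOT z2).
Both values of z5 lead to a conflict.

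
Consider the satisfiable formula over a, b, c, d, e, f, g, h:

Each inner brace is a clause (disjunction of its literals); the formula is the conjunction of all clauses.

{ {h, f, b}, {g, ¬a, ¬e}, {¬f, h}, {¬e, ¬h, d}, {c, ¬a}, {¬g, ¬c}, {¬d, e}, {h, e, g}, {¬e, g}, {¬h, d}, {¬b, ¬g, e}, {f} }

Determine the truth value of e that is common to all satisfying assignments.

Suppose e = False.
The clause (¬d) is unit, so d = False.
The clause (¬h) is unit, so h = False.
The clause (¬f) is unit, so f = False.
That conflicts with the unit clause (f).
So every satisfying assignment has e = True.

True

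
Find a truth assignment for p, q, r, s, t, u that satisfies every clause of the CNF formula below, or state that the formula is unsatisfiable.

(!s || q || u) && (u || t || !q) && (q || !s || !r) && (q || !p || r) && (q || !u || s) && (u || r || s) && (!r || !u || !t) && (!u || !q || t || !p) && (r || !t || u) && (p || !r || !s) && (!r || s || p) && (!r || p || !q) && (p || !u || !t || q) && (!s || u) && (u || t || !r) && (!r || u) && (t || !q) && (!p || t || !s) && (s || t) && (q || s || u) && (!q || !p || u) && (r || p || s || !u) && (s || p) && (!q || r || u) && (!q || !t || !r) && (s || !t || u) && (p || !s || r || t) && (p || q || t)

p ↦ true; q ↦ true; r ↦ false; s ↦ false; t ↦ true; u ↦ true

Case s = false:
(t) alone gives t = true.
(p) alone gives p = true.
(u) alone gives u = true.
(q) alone gives q = true.
(!r) alone gives r = false.
All clauses are satisfied.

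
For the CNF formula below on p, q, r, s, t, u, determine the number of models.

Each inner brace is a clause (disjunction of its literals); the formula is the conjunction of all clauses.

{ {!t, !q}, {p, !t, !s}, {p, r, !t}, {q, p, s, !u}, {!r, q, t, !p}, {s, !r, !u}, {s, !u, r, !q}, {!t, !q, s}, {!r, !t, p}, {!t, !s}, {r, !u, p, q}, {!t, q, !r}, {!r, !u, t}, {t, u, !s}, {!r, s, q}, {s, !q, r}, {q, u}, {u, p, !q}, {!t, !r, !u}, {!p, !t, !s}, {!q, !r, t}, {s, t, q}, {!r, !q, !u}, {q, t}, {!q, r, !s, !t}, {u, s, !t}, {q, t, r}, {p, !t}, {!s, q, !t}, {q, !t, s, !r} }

There are 2^6 = 64 truth assignments over (p, q, r, s, t, u).
Split on t. With t = true, the clauses containing t are satisfied and !t drops from the rest; 1 of the 2^5 = 32 assignments to the other variables satisfy what remains.
With t = false, by the same count on the reduced clause set, 2 assignments work.
(One model: p=F, q=T, r=F, s=T, t=F, u=T.)
Total: 1 + 2 = 3.

3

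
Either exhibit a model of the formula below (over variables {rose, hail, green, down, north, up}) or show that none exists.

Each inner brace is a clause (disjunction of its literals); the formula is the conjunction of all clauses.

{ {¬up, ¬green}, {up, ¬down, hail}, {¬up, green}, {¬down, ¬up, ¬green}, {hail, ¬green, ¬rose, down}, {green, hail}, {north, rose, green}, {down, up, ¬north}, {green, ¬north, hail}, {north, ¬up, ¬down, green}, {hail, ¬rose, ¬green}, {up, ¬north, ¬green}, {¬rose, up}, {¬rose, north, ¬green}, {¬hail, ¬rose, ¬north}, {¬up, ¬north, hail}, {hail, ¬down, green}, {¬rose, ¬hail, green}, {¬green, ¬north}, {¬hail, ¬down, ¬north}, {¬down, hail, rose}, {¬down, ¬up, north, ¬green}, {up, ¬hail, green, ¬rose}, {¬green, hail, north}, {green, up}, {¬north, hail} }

Suppose up = False.
From the singleton clause (¬rose), rose = False.
From the singleton clause (green), green = True.
From the singleton clause (¬north), north = False.
From the singleton clause (hail), hail = True.
All clauses hold; down can take either value.

rose ↦ False, hail ↦ True, green ↦ True, down ↦ True, north ↦ False, up ↦ False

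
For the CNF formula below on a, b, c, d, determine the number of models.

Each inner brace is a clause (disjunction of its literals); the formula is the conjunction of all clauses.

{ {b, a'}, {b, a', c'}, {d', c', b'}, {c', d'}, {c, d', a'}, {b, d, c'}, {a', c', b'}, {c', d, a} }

There are 2^4 = 16 truth assignments over (a, b, c, d).
Split on d. With d = 1, the clauses containing d are satisfied and d' drops from the rest; 2 of the 2^3 = 8 assignments to the other variables satisfy what remains.
With d = 0, by the same count on the reduced clause set, 3 assignments work.
Total: 2 + 3 = 5.

5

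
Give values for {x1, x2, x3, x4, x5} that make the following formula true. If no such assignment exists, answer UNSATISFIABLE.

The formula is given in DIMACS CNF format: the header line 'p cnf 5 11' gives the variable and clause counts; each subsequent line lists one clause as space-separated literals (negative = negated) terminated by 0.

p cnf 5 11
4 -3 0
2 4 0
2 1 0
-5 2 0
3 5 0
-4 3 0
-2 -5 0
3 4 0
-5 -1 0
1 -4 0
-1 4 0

x1: True,  x2: False,  x3: True,  x4: True,  x5: False

Suppose x4 = True.
The clause (x3) is unit, so x3 = True.
The clause (x1) is unit, so x1 = True.
The clause (¬x5) is unit, so x5 = False.
Every clause is now satisfied; x2 is unconstrained.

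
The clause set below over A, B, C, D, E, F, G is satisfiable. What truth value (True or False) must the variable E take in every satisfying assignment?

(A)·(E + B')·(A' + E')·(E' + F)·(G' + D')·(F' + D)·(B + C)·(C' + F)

False

Suppose E = 1.
From the singleton clause (A), A = 1.
That conflicts with the unit clause (A').
So every satisfying assignment has E = False.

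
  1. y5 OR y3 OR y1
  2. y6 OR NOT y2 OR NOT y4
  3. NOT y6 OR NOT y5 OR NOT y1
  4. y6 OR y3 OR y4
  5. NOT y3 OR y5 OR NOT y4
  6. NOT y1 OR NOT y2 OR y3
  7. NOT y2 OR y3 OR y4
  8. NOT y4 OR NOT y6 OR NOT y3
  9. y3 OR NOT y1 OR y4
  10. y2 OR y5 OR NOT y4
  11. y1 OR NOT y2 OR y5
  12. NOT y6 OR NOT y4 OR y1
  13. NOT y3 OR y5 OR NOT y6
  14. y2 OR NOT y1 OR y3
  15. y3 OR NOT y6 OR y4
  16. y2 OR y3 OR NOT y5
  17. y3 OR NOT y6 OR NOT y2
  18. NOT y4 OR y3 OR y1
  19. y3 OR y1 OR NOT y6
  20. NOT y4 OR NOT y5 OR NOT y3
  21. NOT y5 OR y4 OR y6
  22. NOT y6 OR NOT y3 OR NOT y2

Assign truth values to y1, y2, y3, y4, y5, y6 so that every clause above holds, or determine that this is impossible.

Suppose y5 = false.
Suppose y3 = true.
From the singleton clause (NOT y4), y4 = false.
From the singleton clause (NOT y6), y6 = false.
Suppose y1 = true.
Every clause is now satisfied; y2 is unconstrained.

y1=true, y2=false, y3=true, y4=false, y5=false, y6=false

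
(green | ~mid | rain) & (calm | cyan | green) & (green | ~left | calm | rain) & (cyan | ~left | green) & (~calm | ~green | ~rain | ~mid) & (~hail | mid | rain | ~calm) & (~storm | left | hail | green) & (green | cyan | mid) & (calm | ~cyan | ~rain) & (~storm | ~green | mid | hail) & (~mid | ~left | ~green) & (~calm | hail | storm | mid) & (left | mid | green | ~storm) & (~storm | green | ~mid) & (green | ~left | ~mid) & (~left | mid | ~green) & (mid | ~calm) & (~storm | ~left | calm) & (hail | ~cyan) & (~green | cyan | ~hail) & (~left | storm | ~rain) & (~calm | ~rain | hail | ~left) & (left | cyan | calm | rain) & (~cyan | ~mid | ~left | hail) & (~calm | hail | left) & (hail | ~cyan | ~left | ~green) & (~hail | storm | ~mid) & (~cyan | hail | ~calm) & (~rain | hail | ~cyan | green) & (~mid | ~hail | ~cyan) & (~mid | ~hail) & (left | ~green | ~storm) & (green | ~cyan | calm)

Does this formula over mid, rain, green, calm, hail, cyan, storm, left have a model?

Suppose mid = 0.
(~calm) alone gives calm = 0.
Suppose cyan = 1.
(~rain) alone gives rain = 0.
(hail) alone gives hail = 1.
(green) alone gives green = 1.
(~left) alone gives left = 0.
(~storm) alone gives storm = 0.
All clauses are satisfied.
A satisfying assignment: mid ↦ 0, rain ↦ 0, green ↦ 1, calm ↦ 0, hail ↦ 1, cyan ↦ 1, storm ↦ 0, left ↦ 0.

Yes, satisfiable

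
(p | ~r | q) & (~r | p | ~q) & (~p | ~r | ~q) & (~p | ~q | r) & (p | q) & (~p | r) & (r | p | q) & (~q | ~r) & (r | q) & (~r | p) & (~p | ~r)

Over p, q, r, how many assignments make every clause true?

There are 2^3 = 8 truth assignments over (p, q, r).
Check each against the 11 clauses (columns in the order p, q, r):
  F F F  ✗ fails (p | q)
  F F T  ✗ fails (p | ~r | q)
  F T F  ✓ satisfies all
  F T T  ✗ fails (~r | p | ~q)
  T F F  ✗ fails (~p | r)
  T F T  ✗ fails (~p | ~r)
  T T F  ✗ fails (~p | ~q | r)
  T T T  ✗ fails (~p | ~r | ~q)
1 of the 8 rows is a model.

1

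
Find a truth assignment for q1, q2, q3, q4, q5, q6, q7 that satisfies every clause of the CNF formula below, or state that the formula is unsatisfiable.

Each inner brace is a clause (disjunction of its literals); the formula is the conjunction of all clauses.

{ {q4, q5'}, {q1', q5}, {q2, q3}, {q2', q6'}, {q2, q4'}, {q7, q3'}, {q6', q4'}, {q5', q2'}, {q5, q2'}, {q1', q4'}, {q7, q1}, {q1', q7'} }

q1: 0,  q2: 0,  q3: 1,  q4: 0,  q5: 0,  q6: 0,  q7: 1

Branch on q4: set q4 = 0.
Unit clause (q5') forces q5 = 0.
Unit clause (q1') forces q1 = 0.
Unit clause (q2') forces q2 = 0.
Unit clause (q3) forces q3 = 1.
Unit clause (q7) forces q7 = 1.
Every clause is now satisfied; q6 is unconstrained.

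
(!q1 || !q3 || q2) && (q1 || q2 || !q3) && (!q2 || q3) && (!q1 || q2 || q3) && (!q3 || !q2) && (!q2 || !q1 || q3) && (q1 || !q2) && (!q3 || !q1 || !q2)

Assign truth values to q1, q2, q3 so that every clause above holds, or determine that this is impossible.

Case q2 = false:
Case q1 = false:
The clause (!q3) is unit, so q3 = false.
Every clause now holds.

q1=false, q2=false, q3=false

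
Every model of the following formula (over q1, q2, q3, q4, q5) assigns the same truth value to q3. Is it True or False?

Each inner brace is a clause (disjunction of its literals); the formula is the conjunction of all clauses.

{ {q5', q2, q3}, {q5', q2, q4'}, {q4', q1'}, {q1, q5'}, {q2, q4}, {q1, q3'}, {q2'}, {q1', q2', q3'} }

Suppose q3 = 1.
The clause (q1) is unit, so q1 = 1.
The clause (q4') is unit, so q4 = 0.
The clause (q2) is unit, so q2 = 1.
Now (q2') is unsatisfied and unit — conflict.
So every satisfying assignment has q3 = False.

False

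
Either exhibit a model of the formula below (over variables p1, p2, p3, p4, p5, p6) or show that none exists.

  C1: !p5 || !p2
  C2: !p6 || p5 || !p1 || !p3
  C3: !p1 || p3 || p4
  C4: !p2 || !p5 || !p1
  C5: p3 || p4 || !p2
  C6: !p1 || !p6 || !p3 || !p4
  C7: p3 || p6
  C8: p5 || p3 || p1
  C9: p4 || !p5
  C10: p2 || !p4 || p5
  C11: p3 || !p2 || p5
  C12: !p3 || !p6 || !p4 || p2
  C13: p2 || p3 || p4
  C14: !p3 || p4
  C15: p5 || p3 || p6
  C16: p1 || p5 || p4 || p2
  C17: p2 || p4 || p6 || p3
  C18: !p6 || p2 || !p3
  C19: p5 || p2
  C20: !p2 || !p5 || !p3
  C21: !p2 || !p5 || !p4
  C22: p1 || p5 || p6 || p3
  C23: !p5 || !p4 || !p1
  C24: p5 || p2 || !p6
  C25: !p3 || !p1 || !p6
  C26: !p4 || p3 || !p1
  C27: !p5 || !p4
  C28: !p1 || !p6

Branch on p5: set p5 = false.
Unit clause (p2) forces p2 = true.
Unit clause (p3) forces p3 = true.
Unit clause (p4) forces p4 = true.
Branch on p6: set p6 = true.
Unit clause (!p1) forces p1 = false.
All clauses are satisfied.

p1: false,  p2: true,  p3: true,  p4: true,  p5: false,  p6: true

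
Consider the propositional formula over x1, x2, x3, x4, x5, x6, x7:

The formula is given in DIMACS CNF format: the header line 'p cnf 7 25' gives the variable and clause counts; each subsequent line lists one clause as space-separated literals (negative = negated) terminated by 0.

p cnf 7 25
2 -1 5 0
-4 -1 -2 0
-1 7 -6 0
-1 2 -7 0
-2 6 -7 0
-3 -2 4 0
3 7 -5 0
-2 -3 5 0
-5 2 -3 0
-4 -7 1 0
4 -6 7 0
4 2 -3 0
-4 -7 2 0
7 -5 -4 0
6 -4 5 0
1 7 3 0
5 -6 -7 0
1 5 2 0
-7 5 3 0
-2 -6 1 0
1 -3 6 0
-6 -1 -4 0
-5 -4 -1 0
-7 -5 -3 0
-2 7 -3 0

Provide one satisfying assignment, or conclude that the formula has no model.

x1: False,  x2: False,  x3: False,  x4: False,  x5: True,  x6: False,  x7: True

Suppose x2 = False.
Suppose x1 = False.
From the singleton clause (x5), x5 = True.
From the singleton clause (¬x3), x3 = False.
From the singleton clause (x7), x7 = True.
From the singleton clause (¬x4), x4 = False.
All clauses hold; x6 can take either value.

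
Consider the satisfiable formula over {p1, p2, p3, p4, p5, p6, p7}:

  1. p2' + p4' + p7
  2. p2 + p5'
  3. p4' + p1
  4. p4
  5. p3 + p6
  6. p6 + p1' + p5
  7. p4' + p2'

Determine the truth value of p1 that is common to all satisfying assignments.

Suppose p1 = 0.
Unit clause (p4') forces p4 = 0.
That conflicts with the unit clause (p4).
So every satisfying assignment has p1 = True.

True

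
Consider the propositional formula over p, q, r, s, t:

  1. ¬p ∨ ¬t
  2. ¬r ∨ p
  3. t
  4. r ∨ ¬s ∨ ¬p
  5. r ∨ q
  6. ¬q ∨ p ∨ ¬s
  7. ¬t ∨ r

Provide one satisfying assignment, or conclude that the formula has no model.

Unit clause (t) forces t = True.
Unit clause (¬p) forces p = False.
Unit clause (¬r) forces r = False.
But (r) is also a unit clause — contradiction.

UNSATISFIABLE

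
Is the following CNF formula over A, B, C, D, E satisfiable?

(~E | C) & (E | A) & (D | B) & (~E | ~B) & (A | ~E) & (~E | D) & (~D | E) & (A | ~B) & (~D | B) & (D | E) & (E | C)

No

Try E = 0.
From the singleton clause (A), A = 1.
From the singleton clause (~D), D = 0.
Now (D) is unsatisfied and unit — conflict.
That branch fails; take E = 1 instead.
From the singleton clause (C), C = 1.
From the singleton clause (~B), B = 0.
From the singleton clause (D), D = 1.
Now (~D) is unsatisfied and unit — conflict.
Both values of E lead to a conflict.
No assignment satisfies every clause.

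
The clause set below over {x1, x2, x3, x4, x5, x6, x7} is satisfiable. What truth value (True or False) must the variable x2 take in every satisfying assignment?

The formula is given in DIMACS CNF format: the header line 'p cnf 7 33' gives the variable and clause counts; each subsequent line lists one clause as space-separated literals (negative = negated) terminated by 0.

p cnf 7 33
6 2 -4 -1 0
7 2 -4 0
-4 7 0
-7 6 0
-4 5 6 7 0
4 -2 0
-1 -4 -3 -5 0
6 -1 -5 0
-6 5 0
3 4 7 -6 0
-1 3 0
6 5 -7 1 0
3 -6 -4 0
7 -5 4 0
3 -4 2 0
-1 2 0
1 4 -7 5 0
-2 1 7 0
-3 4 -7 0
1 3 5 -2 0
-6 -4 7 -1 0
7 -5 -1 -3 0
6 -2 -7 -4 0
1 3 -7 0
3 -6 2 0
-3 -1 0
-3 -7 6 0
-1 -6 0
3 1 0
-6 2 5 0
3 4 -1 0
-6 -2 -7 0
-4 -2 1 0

False

Suppose x2 = True.
From the singleton clause (x4), x4 = True.
From the singleton clause (x7), x7 = True.
From the singleton clause (x6), x6 = True.
Now (¬x6) is unsatisfied and unit — conflict.
So every satisfying assignment has x2 = False.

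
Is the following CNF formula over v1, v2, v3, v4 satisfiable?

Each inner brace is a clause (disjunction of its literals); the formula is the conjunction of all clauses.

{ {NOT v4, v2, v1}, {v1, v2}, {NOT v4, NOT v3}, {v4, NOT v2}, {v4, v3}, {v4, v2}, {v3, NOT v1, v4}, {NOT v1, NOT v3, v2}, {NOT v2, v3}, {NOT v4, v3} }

Unsatisfiable

Branch on v1: set v1 = true.
Branch on v4: set v4 = false.
From the singleton clause (NOT v2), v2 = false.
But (v2) is also a unit clause — contradiction.
So v4 must be the other value — set v4 = true.
From the singleton clause (NOT v3), v3 = false.
But (v3) is also a unit clause — contradiction.
Either choice for v4 ends in contradiction.
So v1 must be the other value — set v1 = false.
From the singleton clause (v2), v2 = true.
From the singleton clause (v4), v4 = true.
From the singleton clause (NOT v3), v3 = false.
But (v3) is also a unit clause — contradiction.
Either choice for v1 ends in contradiction.
No assignment satisfies every clause.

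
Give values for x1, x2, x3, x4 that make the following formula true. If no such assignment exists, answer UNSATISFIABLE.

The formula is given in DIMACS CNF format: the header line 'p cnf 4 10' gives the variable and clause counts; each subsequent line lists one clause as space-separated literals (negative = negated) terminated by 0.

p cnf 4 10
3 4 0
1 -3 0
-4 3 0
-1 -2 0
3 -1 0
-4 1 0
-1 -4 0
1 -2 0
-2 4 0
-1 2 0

Suppose x3 = True.
The clause (x1) is unit, so x1 = True.
The clause (¬x2) is unit, so x2 = False.
But (x2) is also a unit clause — contradiction.
Undo x3 and try x3 = False.
The clause (x4) is unit, so x4 = True.
But (¬x4) is also a unit clause — contradiction.
Either choice for x3 ends in contradiction.

UNSATISFIABLE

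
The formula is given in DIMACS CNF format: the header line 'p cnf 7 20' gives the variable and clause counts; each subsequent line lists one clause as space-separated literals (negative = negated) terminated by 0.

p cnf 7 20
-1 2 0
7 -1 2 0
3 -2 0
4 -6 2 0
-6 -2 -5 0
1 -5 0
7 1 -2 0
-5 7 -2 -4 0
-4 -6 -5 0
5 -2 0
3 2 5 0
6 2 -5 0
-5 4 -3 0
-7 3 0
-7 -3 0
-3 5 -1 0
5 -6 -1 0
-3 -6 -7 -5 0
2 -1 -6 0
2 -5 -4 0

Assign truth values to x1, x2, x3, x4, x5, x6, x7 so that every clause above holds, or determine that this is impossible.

Branch on x1: set x1 = False.
The clause (¬x5) is unit, so x5 = False.
The clause (¬x2) is unit, so x2 = False.
The clause (x3) is unit, so x3 = True.
The clause (¬x7) is unit, so x7 = False.
Branch on x4: set x4 = True.
No clause remains; x6 is free.

x1: False,  x2: False,  x3: True,  x4: True,  x5: False,  x6: False,  x7: False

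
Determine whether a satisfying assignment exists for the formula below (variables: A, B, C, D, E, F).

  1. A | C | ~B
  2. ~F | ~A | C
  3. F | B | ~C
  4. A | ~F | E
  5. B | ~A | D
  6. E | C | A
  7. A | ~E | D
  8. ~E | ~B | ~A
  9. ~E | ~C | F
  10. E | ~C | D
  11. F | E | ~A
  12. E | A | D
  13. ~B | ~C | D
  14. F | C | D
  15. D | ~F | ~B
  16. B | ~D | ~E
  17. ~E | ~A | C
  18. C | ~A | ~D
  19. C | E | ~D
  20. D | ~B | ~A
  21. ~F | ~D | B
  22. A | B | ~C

Satisfiable

Try A = 0.
Try C = 1.
(B) alone gives B = 1.
(D) alone gives D = 1.
Try F = 0.
(~E) alone gives E = 0.
All clauses are satisfied.
A satisfying assignment: A=0, B=1, C=1, D=1, E=0, F=0.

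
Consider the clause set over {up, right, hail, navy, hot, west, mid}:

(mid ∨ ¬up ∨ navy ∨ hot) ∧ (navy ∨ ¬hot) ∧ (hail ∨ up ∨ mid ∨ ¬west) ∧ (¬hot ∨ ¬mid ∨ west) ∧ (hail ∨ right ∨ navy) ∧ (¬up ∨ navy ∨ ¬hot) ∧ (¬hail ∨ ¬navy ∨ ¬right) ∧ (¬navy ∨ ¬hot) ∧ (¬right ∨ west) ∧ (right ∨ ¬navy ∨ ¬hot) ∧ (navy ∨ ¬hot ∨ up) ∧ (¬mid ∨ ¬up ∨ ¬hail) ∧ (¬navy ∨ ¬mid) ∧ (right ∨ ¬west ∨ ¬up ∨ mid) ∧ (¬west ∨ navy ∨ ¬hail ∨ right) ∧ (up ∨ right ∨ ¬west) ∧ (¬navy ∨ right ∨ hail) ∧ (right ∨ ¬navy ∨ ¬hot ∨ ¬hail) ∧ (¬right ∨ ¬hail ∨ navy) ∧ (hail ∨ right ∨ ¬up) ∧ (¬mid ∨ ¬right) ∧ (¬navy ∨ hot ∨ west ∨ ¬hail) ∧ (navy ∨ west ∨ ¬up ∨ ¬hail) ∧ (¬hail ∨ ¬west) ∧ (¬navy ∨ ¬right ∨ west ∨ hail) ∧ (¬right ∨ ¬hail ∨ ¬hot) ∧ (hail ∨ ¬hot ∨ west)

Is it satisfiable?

Branch on navy: set navy = False.
From the singleton clause (¬hot), hot = False.
Branch on mid: set mid = True.
From the singleton clause (¬right), right = False.
From the singleton clause (hail), hail = True.
From the singleton clause (¬up), up = False.
From the singleton clause (¬west), west = False.
This assignment satisfies each clause.
A satisfying assignment: up=False,  right=False,  hail=True,  navy=False,  hot=False,  west=False,  mid=True.

Yes, satisfiable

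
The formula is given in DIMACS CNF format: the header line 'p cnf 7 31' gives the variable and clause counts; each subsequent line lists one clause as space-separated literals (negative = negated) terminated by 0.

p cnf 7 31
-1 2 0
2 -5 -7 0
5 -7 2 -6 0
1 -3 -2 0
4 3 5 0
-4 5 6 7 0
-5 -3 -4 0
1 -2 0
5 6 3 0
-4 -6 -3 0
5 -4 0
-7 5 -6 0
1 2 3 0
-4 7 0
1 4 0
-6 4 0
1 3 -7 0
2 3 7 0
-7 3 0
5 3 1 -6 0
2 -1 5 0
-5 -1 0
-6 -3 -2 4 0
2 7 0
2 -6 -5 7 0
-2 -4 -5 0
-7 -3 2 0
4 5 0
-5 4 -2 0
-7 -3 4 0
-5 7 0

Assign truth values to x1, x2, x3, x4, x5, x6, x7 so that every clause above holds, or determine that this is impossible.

Try x1 = False.
Unit clause (¬x2) forces x2 = False.
Unit clause (x3) forces x3 = True.
Unit clause (x4) forces x4 = True.
Unit clause (¬x5) forces x5 = False.
That conflicts with the unit clause (x5).
That branch fails; take x1 = True instead.
Unit clause (x2) forces x2 = True.
Unit clause (¬x5) forces x5 = False.
Unit clause (¬x4) forces x4 = False.
That conflicts with the unit clause (x4).
Both values of x1 lead to a conflict.

UNSATISFIABLE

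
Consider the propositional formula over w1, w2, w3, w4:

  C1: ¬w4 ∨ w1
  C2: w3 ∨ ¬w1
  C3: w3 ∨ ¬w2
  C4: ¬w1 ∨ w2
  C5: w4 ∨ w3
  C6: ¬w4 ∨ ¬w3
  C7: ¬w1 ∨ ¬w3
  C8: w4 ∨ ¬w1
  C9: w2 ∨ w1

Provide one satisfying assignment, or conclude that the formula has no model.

w1=False,  w2=True,  w3=True,  w4=False

Case w4 = False:
Unit clause (w3) forces w3 = True.
Unit clause (¬w1) forces w1 = False.
Unit clause (w2) forces w2 = True.
This assignment satisfies each clause.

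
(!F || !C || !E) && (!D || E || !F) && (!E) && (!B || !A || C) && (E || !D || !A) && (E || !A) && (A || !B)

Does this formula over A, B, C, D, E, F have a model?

Satisfiable

(!E) alone gives E = false.
(!A) alone gives A = false.
(!B) alone gives B = false.
Suppose D = false.
No clause remains; C, F are free.
A satisfying assignment: A: false; B: false; C: true; D: false; E: false; F: true.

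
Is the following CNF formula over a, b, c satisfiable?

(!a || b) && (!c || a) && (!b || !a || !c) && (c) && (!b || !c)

Unsatisfiable

Unit clause (c) forces c = true.
Unit clause (a) forces a = true.
Unit clause (b) forces b = true.
That conflicts with the unit clause (!b).
No assignment satisfies every clause.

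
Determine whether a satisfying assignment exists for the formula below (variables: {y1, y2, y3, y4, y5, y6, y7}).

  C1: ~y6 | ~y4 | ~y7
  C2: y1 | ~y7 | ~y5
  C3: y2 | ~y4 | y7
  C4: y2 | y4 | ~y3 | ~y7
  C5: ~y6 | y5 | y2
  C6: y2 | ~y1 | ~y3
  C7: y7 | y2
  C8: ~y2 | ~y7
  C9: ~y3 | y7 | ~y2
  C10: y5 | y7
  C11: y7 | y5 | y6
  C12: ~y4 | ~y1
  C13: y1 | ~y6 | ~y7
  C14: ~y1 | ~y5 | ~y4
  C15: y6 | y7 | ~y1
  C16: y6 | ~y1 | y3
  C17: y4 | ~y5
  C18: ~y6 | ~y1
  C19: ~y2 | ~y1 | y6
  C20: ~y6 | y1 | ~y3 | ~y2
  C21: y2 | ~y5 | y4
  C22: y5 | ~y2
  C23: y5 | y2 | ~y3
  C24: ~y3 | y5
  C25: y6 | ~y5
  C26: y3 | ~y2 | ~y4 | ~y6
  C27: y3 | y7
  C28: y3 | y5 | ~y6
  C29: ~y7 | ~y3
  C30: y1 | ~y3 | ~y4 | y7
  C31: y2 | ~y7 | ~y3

Yes, satisfiable

Try y7 = 1.
From the singleton clause (~y2), y2 = 0.
From the singleton clause (~y3), y3 = 0.
Try y6 = 0.
From the singleton clause (~y1), y1 = 0.
From the singleton clause (~y5), y5 = 0.
No clause remains; y4 is free.
A satisfying assignment: y1 ↦ 0; y2 ↦ 0; y3 ↦ 0; y4 ↦ 0; y5 ↦ 0; y6 ↦ 0; y7 ↦ 1.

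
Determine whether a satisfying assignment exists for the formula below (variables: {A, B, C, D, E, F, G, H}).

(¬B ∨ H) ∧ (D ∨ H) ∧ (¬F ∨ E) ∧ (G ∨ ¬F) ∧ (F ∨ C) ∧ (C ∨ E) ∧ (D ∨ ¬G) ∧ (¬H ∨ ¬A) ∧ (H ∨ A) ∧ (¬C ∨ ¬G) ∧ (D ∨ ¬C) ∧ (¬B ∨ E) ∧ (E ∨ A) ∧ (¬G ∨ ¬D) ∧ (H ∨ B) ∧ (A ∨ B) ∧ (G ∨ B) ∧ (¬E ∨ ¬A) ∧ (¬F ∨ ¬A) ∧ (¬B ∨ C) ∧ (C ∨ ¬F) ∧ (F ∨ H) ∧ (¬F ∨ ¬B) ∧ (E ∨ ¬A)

Satisfiable

Case B = True:
(H) alone gives H = True.
(¬A) alone gives A = False.
(E) alone gives E = True.
(C) alone gives C = True.
(¬G) alone gives G = False.
(¬F) alone gives F = False.
(D) alone gives D = True.
This assignment satisfies each clause.
A satisfying assignment: A ↦ False, B ↦ True, C ↦ True, D ↦ True, E ↦ True, F ↦ False, G ↦ False, H ↦ True.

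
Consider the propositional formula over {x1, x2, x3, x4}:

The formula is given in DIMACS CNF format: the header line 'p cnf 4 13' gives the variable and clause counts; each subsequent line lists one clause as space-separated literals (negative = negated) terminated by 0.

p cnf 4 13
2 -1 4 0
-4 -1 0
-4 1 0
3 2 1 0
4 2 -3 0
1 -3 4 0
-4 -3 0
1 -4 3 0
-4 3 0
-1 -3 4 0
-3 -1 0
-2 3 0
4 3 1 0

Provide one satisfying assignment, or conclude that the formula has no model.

Suppose x4 = False.
Suppose x2 = True.
(x3) alone gives x3 = True.
(x1) alone gives x1 = True.
But (¬x1) is also a unit clause — contradiction.
So x2 must be the other value — set x2 = False.
(¬x1) alone gives x1 = False.
(x3) alone gives x3 = True.
But (¬x3) is also a unit clause — contradiction.
Either choice for x2 ends in contradiction.
So x4 must be the other value — set x4 = True.
(¬x1) alone gives x1 = False.
But (x1) is also a unit clause — contradiction.
Either choice for x4 ends in contradiction.

UNSATISFIABLE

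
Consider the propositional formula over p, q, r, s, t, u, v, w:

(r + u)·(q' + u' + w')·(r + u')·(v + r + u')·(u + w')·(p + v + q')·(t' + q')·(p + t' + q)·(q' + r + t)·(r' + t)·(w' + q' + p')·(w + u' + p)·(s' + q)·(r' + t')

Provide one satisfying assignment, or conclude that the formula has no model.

UNSATISFIABLE

Suppose r = 1.
The clause (t) is unit, so t = 1.
But (t') is also a unit clause — contradiction.
That branch fails; take r = 0 instead.
The clause (u) is unit, so u = 1.
But (u') is also a unit clause — contradiction.
Neither r = 1 nor r = 0 works.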